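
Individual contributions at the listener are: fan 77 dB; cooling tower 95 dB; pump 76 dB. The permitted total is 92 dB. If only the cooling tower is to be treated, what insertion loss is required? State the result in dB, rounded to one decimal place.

Fixed contribution from the other sources: Σ 10^(L/10) = 10^(77/10) + 10^(76/10) = 8.993e+07 (79.54 dB).
The limit corresponds to 10^(92/10) = 1.585e+09; subtracting the fixed part leaves 1.495e+09 for the cooling tower, i.e. 91.75 dB.
Required insertion loss = 95 − 91.75 = 3.25 dB.

3.3 dB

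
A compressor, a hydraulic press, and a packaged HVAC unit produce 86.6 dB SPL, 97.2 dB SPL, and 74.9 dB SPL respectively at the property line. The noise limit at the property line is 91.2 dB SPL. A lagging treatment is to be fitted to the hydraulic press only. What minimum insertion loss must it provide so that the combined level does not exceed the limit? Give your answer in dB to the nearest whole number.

8 dB

Fixed contribution from the other sources: Σ 10^(L/10) = 10^(86.6/10) + 10^(74.9/10) = 4.880e+08 (86.88 dB SPL).
To meet 91.2 dB SPL overall, the treated hydraulic press may contribute at most 10^(91.2/10) − 4.880e+08 = 8.303e+08, i.e. 89.19 dB SPL.
Required insertion loss = 97.2 − 89.19 = 8.01 dB.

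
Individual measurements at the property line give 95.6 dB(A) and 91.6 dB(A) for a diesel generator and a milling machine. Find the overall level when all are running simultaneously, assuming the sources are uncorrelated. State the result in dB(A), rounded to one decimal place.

Incoherent sources combine by intensity addition: L_total = 10·log₁₀(Σ 10^(L_i/10)).
Σ 10^(L/10) = 10^(95.6/10) + 10^(91.6/10) = 5.076e+09.
L_total = 10·log₁₀(5.076e+09) = 97.06 dB(A).

97.1 dB(A)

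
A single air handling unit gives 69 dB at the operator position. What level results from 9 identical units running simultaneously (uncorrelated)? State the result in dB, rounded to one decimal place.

78.5 dB

With 9 equal, uncorrelated contributions the intensity is 9× that of one unit, giving a rise of 10·log₁₀ 9.
L_total = 69 + 10·log₁₀(9) = 69 + 9.542 = 78.54 dB.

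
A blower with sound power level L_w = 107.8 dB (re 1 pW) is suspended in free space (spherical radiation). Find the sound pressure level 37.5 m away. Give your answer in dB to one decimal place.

The power spreads over a sphere of area 4π·r², so L_p = L_w − 10·log₁₀(4π·r²).
4π·r² = 1.767e+04 m², 10·log₁₀ of that is 42.473 dB.
L_p = 107.8 − 42.473 = 65.33 dB.

65.3 dB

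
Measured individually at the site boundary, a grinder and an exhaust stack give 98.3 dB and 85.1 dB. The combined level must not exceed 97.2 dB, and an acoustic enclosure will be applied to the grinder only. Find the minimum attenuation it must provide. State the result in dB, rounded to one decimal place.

Everything except the grinder sums to 10^(85.1/10) = 3.236e+08 in linear terms, 85.10 dB.
The limit corresponds to 10^(97.2/10) = 5.248e+09; subtracting the fixed part leaves 4.924e+09 for the grinder, i.e. 96.92 dB.
So the grinder must be reduced from 98.3 to 96.92 dB: IL = 1.38 dB.

1.4 dB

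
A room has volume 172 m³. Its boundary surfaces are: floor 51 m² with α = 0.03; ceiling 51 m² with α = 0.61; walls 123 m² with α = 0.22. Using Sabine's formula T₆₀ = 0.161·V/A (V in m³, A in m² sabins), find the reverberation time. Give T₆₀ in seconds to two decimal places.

Summing Sᵢαᵢ: 51·0.03 + 51·0.61 + 123·0.22 = 59.70 m².
T₆₀ = 0.161·V/A = 0.161·172/59.70 = 0.464 s.

0.46 s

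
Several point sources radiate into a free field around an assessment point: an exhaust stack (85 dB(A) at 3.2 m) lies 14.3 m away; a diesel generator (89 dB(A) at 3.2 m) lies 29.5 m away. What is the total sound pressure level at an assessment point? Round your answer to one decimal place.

74.0 dB(A)

Apply inverse-square spreading to bring every level to the receiver, then sum 10^(L/10).
exhaust stack: 85 − 20·log₁₀(14.3/3.2) = 85 − 13.00 = 72.00 dB(A).
diesel generator: 89 − 20·log₁₀(29.5/3.2) = 89 − 19.29 = 69.71 dB(A).
Σ 10^(L/10) = 2.518e+07 → L_total = 10·log₁₀(2.518e+07) = 74.01 dB(A).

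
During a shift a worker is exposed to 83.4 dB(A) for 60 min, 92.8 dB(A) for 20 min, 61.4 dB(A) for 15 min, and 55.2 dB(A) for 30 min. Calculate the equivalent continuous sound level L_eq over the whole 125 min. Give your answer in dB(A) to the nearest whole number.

86 dB(A)

L_eq = 10·log₁₀[(1/T)·Σ tᵢ·10^(Lᵢ/10)] with T = 125 min.
Σ tᵢ·10^(Lᵢ/10) = 60·10^(83.4/10) + 20·10^(92.8/10) + 15·10^(61.4/10) + 30·10^(55.2/10) = 5.127e+10.
L_eq = 10·log₁₀(5.127e+10/125) = 86.13 dB(A).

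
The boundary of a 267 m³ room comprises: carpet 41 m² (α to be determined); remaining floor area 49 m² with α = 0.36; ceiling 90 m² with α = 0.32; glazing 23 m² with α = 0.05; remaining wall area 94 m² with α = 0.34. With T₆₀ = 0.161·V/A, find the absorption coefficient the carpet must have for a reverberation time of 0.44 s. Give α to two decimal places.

Required total absorption A = 0.161·267/0.44 = 97.70 m².
Absorption from the other surfaces = 49·0.36 + 90·0.32 + 23·0.05 + 94·0.34 = 79.55 m², so the carpet must supply 18.15 m² over 41 m².
α = 18.15/41 = 0.443.

0.44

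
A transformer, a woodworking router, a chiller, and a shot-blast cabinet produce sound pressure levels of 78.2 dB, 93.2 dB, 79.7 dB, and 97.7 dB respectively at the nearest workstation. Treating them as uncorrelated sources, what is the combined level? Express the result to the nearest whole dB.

Incoherent sources combine by intensity addition: L_total = 10·log₁₀(Σ 10^(L_i/10)).
Σ 10^(L/10) = 10^(78.2/10) + 10^(93.2/10) + 10^(79.7/10) + 10^(97.7/10) = 8.137e+09.
L_total = 10·log₁₀(8.137e+09) = 99.10 dB.

99 dB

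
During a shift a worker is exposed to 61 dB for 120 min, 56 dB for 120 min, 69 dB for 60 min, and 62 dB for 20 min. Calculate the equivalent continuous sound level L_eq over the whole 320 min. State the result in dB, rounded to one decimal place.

L_eq = 10·log₁₀[(1/T)·Σ tᵢ·10^(Lᵢ/10)] with T = 320 min.
Σ tᵢ·10^(Lᵢ/10) = 120·10^(61/10) + 120·10^(56/10) + 60·10^(69/10) + 20·10^(62/10) = 7.071e+08.
L_eq = 10·log₁₀(7.071e+08/320) = 63.44 dB.

63.4 dB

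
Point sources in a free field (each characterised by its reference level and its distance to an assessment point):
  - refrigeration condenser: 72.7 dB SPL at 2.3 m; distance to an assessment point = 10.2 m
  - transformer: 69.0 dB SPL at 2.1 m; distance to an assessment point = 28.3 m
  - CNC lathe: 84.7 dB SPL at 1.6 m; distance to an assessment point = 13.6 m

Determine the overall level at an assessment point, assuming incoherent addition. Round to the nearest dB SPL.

67 dB SPL

First find each source's level at the receiver (point-source: −20·log₁₀(r/r_ref)), then combine on an intensity basis.
refrigeration condenser: 72.7 − 20·log₁₀(10.2/2.3) = 72.7 − 12.94 = 59.76 dB SPL.
transformer: 69.0 − 20·log₁₀(28.3/2.1) = 69.0 − 22.59 = 46.41 dB SPL.
CNC lathe: 84.7 − 20·log₁₀(13.6/1.6) = 84.7 − 18.59 = 66.11 dB SPL.
Σ 10^(L/10) = 5.075e+06 → L_total = 10·log₁₀(5.075e+06) = 67.05 dB SPL.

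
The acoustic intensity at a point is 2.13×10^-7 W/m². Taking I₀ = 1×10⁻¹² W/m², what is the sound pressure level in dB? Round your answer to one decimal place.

53.3 dB

Dividing by I₀ shifts the exponent by 12: I/I₀ = 2.13×10^5.
L = 10·(0.3284 + 5) = 53.28 dB.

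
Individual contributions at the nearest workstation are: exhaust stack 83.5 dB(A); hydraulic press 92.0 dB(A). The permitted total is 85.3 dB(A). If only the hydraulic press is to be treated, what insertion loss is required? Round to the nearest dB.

The untreated sources together contribute 10^(83.5/10) = 2.239e+08, i.e. 83.50 dB(A).
The limit corresponds to 10^(85.3/10) = 3.388e+08; subtracting the fixed part leaves 1.150e+08 for the hydraulic press, i.e. 80.61 dB(A).
Required insertion loss = 92.0 − 80.61 = 11.39 dB.

11 dB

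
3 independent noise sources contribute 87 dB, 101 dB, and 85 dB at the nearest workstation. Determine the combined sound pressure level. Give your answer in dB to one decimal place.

101.3 dB

For uncorrelated sources the intensities add, so convert each level to linear form, sum, and take 10·log₁₀ of the total.
Σ 10^(L/10) = 10^(87/10) + 10^(101/10) + 10^(85/10) = 1.341e+10.
L_total = 10·log₁₀(1.341e+10) = 101.27 dB.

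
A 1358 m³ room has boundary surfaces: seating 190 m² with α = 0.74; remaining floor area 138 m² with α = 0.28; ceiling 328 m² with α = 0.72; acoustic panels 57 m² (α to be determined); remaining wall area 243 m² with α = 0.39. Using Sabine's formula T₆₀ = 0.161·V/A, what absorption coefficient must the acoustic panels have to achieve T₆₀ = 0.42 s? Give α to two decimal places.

A = 0.161·V/T₆₀ = 0.161·1358/0.42 = 520.57 m² sabins.
Absorption from the other surfaces = 190·0.74 + 138·0.28 + 328·0.72 + 243·0.39 = 510.17 m², so the acoustic panels must supply 10.40 m² over 57 m².
α = 10.40/57 = 0.182.

0.18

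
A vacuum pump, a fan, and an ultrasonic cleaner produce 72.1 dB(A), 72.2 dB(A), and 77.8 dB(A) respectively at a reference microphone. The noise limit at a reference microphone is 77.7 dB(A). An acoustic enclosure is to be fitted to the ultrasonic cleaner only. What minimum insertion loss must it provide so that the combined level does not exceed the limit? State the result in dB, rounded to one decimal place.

3.6 dB

Everything except the ultrasonic cleaner sums to 10^(72.1/10) + 10^(72.2/10) = 3.281e+07 in linear terms, 75.16 dB(A).
To meet 77.7 dB(A) overall, the treated ultrasonic cleaner may contribute at most 10^(77.7/10) − 3.281e+07 = 2.607e+07, i.e. 74.16 dB(A).
So the ultrasonic cleaner must be reduced from 77.8 to 74.16 dB(A): IL = 3.64 dB.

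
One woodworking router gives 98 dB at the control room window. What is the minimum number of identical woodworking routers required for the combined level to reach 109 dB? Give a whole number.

The shortfall is 109 − 98 = 11.0 dB, and N units add 10·log₁₀ N, so need 10·log₁₀ N ≥ 11.0.
N ≥ 10^(11.0/10) = 12.589, so N = 13.

13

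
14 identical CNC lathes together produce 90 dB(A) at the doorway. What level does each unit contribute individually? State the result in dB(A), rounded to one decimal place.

Dividing the total intensity by 14 lowers the level by 10·log₁₀ 14 = 11.461 dB: L₁ = 90 − 11.461.

78.5 dB(A)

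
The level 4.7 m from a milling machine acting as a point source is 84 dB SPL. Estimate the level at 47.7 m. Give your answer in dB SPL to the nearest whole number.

64 dB SPL

For a point source, L₂ = L₁ − 20·log₁₀(r₂/r₁).
L₂ = 84 − 20·log₁₀(47.7/4.7) = 84 − 20.128 = 63.87 dB SPL.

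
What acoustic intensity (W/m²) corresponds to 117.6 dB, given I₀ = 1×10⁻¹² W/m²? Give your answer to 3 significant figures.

I/I₀ = 10^(117.6/10) = 5.754e+11, so I = 5.754e+11 × 10⁻¹² W/m².

0.575 W/m²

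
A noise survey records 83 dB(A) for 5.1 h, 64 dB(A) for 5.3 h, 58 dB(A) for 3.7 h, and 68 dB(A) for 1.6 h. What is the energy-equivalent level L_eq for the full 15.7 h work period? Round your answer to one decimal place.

L_eq = 10·log₁₀[(1/T)·Σ tᵢ·10^(Lᵢ/10)] with T = 15.7 h.
Σ tᵢ·10^(Lᵢ/10) = 5.1·10^(83/10) + 5.3·10^(64/10) + 3.7·10^(58/10) + 1.6·10^(68/10) = 1.043e+09.
L_eq = 10·log₁₀(1.043e+09/15.7) = 78.23 dB(A).

78.2 dB(A)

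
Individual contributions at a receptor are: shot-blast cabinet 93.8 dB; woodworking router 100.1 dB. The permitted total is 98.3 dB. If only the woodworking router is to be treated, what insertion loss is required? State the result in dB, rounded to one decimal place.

3.7 dB

The untreated sources together contribute 10^(93.8/10) = 2.399e+09, i.e. 93.80 dB.
To meet 98.3 dB overall, the treated woodworking router may contribute at most 10^(98.3/10) − 2.399e+09 = 4.362e+09, i.e. 96.40 dB.
Required insertion loss = 100.1 − 96.40 = 3.70 dB.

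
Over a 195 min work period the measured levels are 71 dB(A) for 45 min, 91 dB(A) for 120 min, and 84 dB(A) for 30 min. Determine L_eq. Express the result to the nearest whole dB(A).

Weight each interval's intensity by its duration and average over T = 195 min:
Σ tᵢ·10^(Lᵢ/10) = 45·10^(71/10) + 120·10^(91/10) + 30·10^(84/10) = 1.592e+11.
L_eq = 10·log₁₀(1.592e+11/195) = 89.12 dB(A).

89 dB(A)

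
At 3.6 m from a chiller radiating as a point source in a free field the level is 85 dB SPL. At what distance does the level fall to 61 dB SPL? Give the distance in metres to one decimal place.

Point-source spreading drops the level by 20·log₁₀(r₂/r₁); inverting, r₂/r₁ = 10^(ΔL/20).
r₂ = 3.6·10^((85−61)/20) = 3.6·10^(24.0/20) = 57.06 m.

57.1 m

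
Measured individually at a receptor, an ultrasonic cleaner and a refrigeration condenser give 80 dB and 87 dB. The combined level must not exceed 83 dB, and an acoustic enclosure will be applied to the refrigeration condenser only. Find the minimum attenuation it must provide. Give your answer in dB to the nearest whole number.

Everything except the refrigeration condenser sums to 10^(80/10) = 1.000e+08 in linear terms, 80.00 dB.
To meet 83 dB overall, the treated refrigeration condenser may contribute at most 10^(83/10) − 1.000e+08 = 9.953e+07, i.e. 79.98 dB.
So the refrigeration condenser must be reduced from 87 to 79.98 dB: IL = 7.02 dB.

7 dB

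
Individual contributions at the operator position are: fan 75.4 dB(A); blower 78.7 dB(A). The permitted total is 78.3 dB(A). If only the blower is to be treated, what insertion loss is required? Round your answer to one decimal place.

Fixed contribution from the other source: Σ 10^(L/10) = 10^(75.4/10) = 3.467e+07 (75.40 dB(A)).
The limit corresponds to 10^(78.3/10) = 6.761e+07; subtracting the fixed part leaves 3.293e+07 for the blower, i.e. 75.18 dB(A).
So the blower must be reduced from 78.7 to 75.18 dB(A): IL = 3.52 dB.

3.5 dB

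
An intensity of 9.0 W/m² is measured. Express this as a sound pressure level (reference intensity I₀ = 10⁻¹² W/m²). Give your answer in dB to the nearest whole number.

130 dB

I/I₀ = 9.0/10⁻¹² = 9.0×10^12, and L = 10·log₁₀(I/I₀).
L = 10·(0.9542 + 12) = 129.54 dB.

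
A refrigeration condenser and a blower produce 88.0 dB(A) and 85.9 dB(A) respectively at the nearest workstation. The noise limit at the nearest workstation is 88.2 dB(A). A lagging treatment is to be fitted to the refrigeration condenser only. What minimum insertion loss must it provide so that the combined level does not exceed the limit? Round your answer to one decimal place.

3.7 dB

Everything except the refrigeration condenser sums to 10^(85.9/10) = 3.890e+08 in linear terms, 85.90 dB(A).
The limit corresponds to 10^(88.2/10) = 6.607e+08; subtracting the fixed part leaves 2.716e+08 for the refrigeration condenser, i.e. 84.34 dB(A).
Required insertion loss = 88.0 − 84.34 = 3.66 dB.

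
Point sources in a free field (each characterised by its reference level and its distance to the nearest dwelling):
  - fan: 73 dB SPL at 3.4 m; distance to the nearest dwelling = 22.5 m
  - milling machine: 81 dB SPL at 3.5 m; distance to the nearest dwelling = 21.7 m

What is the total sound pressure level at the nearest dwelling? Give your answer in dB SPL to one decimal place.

Propagate each source to the receiver with L = L_ref − 20·log₁₀(r/r_ref), then add intensities.
fan: 73 − 20·log₁₀(22.5/3.4) = 73 − 16.41 = 56.59 dB SPL.
milling machine: 81 − 20·log₁₀(21.7/3.5) = 81 − 15.85 = 65.15 dB SPL.
Σ 10^(L/10) = 3.731e+06 → L_total = 10·log₁₀(3.731e+06) = 65.72 dB SPL.

65.7 dB SPL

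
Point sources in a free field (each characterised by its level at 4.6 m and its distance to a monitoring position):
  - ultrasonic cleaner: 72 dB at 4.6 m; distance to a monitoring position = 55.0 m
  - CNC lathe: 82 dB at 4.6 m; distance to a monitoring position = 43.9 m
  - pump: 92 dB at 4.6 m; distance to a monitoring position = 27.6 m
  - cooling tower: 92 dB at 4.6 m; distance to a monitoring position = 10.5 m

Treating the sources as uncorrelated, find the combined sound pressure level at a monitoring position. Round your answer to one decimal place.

85.4 dB

First find each source's level at the receiver (point-source: −20·log₁₀(r/r_ref)), then combine on an intensity basis.
ultrasonic cleaner: 72 − 20·log₁₀(55.0/4.6) = 72 − 21.55 = 50.45 dB.
CNC lathe: 82 − 20·log₁₀(43.9/4.6) = 82 − 19.59 = 62.41 dB.
pump: 92 − 20·log₁₀(27.6/4.6) = 92 − 15.56 = 76.44 dB.
cooling tower: 92 − 20·log₁₀(10.5/4.6) = 92 − 7.17 = 84.83 dB.
Σ 10^(L/10) = 3.501e+08 → L_total = 10·log₁₀(3.501e+08) = 85.44 dB.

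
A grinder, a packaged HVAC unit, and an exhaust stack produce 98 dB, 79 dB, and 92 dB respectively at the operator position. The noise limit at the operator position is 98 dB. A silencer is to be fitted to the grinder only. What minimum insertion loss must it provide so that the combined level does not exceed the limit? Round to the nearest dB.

1 dB

Everything except the grinder sums to 10^(79/10) + 10^(92/10) = 1.664e+09 in linear terms, 92.21 dB.
To meet 98 dB overall, the treated grinder may contribute at most 10^(98/10) − 1.664e+09 = 4.645e+09, i.e. 96.67 dB.
So the grinder must be reduced from 98 to 96.67 dB: IL = 1.33 dB.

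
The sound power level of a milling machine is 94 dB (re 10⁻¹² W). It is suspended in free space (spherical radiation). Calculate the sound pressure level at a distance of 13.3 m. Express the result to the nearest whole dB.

The power spreads over a sphere of area 4π·r², so L_p = L_w − 10·log₁₀(4π·r²).
4π·r² = 2223 m², 10·log₁₀ of that is 33.469 dB.
L_p = 94 − 33.469 = 60.53 dB.

61 dB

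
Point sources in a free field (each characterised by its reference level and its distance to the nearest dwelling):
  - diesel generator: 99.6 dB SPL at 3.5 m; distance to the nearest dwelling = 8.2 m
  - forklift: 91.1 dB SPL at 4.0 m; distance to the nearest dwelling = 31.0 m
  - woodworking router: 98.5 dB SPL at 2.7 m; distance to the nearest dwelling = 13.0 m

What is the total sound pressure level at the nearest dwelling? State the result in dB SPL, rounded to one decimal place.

93.0 dB SPL

First find each source's level at the receiver (point-source: −20·log₁₀(r/r_ref)), then combine on an intensity basis.
diesel generator: 99.6 − 20·log₁₀(8.2/3.5) = 99.6 − 7.39 = 92.21 dB SPL.
forklift: 91.1 − 20·log₁₀(31.0/4.0) = 91.1 − 17.79 = 73.31 dB SPL.
woodworking router: 98.5 − 20·log₁₀(13.0/2.7) = 98.5 − 13.65 = 84.85 dB SPL.
Σ 10^(L/10) = 1.988e+09 → L_total = 10·log₁₀(1.988e+09) = 92.98 dB SPL.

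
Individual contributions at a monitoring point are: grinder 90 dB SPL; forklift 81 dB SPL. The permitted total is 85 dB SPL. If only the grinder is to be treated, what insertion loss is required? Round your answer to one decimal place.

7.2 dB

Fixed contribution from the other source: Σ 10^(L/10) = 10^(81/10) = 1.259e+08 (81.00 dB SPL).
To meet 85 dB SPL overall, the treated grinder may contribute at most 10^(85/10) − 1.259e+08 = 1.903e+08, i.e. 82.80 dB SPL.
So the grinder must be reduced from 90 to 82.80 dB SPL: IL = 7.20 dB.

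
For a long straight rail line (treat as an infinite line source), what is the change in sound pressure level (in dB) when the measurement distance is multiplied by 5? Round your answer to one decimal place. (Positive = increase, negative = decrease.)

-7.0 dB

A line source loses 3 dB per doubling of distance; generally ΔL = −10·log₁₀(r₂/r₁).
ΔL = −10·log₁₀(5) = -6.99 dB.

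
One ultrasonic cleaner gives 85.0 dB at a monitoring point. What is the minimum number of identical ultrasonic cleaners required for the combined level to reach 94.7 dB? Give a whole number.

The shortfall is 94.7 − 85.0 = 9.7 dB, and N units add 10·log₁₀ N, so need 10·log₁₀ N ≥ 9.7.
N ≥ 10^(9.7/10) = 9.333, so N = 10.

10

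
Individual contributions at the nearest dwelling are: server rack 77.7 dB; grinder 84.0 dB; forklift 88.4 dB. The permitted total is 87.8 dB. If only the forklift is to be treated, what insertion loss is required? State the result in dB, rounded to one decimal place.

The untreated sources together contribute 10^(77.7/10) + 10^(84.0/10) = 3.101e+08, i.e. 84.91 dB.
The limit corresponds to 10^(87.8/10) = 6.026e+08; subtracting the fixed part leaves 2.925e+08 for the forklift, i.e. 84.66 dB.
Required insertion loss = 88.4 − 84.66 = 3.74 dB.

3.7 dB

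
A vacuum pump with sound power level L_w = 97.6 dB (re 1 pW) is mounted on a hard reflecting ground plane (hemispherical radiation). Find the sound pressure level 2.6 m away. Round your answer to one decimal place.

Free-field hemispherical radiation: L_p = L_w − 10·log₁₀(2π·r²), r = 2.6 m.
2π·r² = 42.47 m², 10·log₁₀ of that is 16.281 dB.
L_p = 97.6 − 16.281 = 81.32 dB.

81.3 dB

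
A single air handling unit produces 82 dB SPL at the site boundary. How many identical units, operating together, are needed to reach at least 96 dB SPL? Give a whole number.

Need L₁ + 10·log₁₀ N ≥ 96, i.e. log₁₀ N ≥ 1.40.
N ≥ 10^(14.0/10) = 25.119, so N = 26.

26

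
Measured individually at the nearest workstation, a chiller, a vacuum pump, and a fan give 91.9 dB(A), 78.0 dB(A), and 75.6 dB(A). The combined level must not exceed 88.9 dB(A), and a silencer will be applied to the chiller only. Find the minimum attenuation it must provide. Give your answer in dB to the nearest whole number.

Everything except the chiller sums to 10^(78.0/10) + 10^(75.6/10) = 9.940e+07 in linear terms, 79.97 dB(A).
The limit corresponds to 10^(88.9/10) = 7.762e+08; subtracting the fixed part leaves 6.768e+08 for the chiller, i.e. 88.30 dB(A).
Required insertion loss = 91.9 − 88.30 = 3.60 dB.

4 dB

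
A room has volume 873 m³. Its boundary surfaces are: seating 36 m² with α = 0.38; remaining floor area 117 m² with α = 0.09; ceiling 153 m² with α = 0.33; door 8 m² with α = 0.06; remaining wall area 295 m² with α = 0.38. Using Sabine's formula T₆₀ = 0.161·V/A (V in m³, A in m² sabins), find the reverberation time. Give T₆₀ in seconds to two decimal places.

A = Σ Sᵢαᵢ = 36·0.38 + 117·0.09 + 153·0.33 + 8·0.06 + 295·0.38 = 187.28 m².
T₆₀ = 0.161·V/A = 0.161·873/187.28 = 0.750 s.

0.75 s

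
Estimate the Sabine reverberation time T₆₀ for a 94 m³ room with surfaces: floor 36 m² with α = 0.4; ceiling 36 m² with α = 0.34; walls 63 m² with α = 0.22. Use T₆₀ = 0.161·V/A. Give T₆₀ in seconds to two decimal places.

Total absorption A = 36·0.4 + 36·0.34 + 63·0.22 = 40.50 m² sabins.
T₆₀ = 0.161·V/A = 0.161·94/40.50 = 0.374 s.

0.37 s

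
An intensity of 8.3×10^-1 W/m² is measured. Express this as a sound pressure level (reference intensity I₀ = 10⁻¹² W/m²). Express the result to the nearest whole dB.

L = 10·log₁₀(I/I₀) = 10·log₁₀(8.3×10^-1/10⁻¹²) = 10·log₁₀(8.3×10^11).
L = 10·(0.9191 + 11) = 119.19 dB.

119 dB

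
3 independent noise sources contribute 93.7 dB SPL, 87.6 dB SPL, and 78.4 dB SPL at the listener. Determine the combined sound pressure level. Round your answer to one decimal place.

Incoherent sources combine by intensity addition: L_total = 10·log₁₀(Σ 10^(L_i/10)).
Σ 10^(L/10) = 10^(93.7/10) + 10^(87.6/10) + 10^(78.4/10) = 2.989e+09.
L_total = 10·log₁₀(2.989e+09) = 94.76 dB SPL.

94.8 dB SPL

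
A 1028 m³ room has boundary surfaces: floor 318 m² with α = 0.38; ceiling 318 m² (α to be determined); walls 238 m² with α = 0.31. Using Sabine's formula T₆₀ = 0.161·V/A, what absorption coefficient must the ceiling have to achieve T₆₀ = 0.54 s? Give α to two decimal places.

0.35

A = 0.161·V/T₆₀ = 0.161·1028/0.54 = 306.50 m² sabins.
Absorption from the other surfaces = 318·0.38 + 238·0.31 = 194.62 m², so the ceiling must supply 111.88 m² over 318 m².
α = 111.88/318 = 0.352.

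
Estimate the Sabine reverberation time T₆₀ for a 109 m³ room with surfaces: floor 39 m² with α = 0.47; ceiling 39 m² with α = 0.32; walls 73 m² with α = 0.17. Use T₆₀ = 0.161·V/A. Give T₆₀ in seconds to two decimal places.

0.41 s

A = Σ Sᵢαᵢ = 39·0.47 + 39·0.32 + 73·0.17 = 43.22 m².
T₆₀ = 0.161·V/A = 0.161·109/43.22 = 0.406 s.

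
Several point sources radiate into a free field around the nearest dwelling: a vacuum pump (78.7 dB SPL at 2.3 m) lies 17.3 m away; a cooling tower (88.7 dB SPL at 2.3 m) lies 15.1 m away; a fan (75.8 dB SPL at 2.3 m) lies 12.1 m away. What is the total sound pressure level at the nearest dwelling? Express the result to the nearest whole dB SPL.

73 dB SPL

First find each source's level at the receiver (point-source: −20·log₁₀(r/r_ref)), then combine on an intensity basis.
vacuum pump: 78.7 − 20·log₁₀(17.3/2.3) = 78.7 − 17.53 = 61.17 dB SPL.
cooling tower: 88.7 − 20·log₁₀(15.1/2.3) = 88.7 − 16.34 = 72.36 dB SPL.
fan: 75.8 − 20·log₁₀(12.1/2.3) = 75.8 − 14.42 = 61.38 dB SPL.
Σ 10^(L/10) = 1.988e+07 → L_total = 10·log₁₀(1.988e+07) = 72.98 dB SPL.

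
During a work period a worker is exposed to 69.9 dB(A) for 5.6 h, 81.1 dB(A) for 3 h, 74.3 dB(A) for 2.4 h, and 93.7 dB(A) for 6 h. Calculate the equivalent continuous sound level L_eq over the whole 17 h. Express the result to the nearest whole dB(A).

Weight each interval's intensity by its duration and average over T = 17 h:
Σ tᵢ·10^(Lᵢ/10) = 5.6·10^(69.9/10) + 3·10^(81.1/10) + 2.4·10^(74.3/10) + 6·10^(93.7/10) = 1.457e+10.
L_eq = 10·log₁₀(1.457e+10/17) = 89.33 dB(A).

89 dB(A)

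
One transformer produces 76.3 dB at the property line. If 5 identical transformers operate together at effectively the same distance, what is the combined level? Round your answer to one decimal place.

N identical incoherent sources raise the level by 10·log₁₀ N.
L_total = 76.3 + 10·log₁₀(5) = 76.3 + 6.990 = 83.29 dB.

83.3 dB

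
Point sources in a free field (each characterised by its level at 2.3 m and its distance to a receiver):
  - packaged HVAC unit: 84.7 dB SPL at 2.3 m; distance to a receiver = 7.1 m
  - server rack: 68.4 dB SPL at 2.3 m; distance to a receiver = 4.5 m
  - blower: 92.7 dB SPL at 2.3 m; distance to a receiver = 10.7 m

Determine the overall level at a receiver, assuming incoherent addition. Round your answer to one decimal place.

80.7 dB SPL

Apply inverse-square spreading to bring every level to the receiver, then sum 10^(L/10).
packaged HVAC unit: 84.7 − 20·log₁₀(7.1/2.3) = 84.7 − 9.79 = 74.91 dB SPL.
server rack: 68.4 − 20·log₁₀(4.5/2.3) = 68.4 − 5.83 = 62.57 dB SPL.
blower: 92.7 − 20·log₁₀(10.7/2.3) = 92.7 − 13.35 = 79.35 dB SPL.
Σ 10^(L/10) = 1.188e+08 → L_total = 10·log₁₀(1.188e+08) = 80.75 dB SPL.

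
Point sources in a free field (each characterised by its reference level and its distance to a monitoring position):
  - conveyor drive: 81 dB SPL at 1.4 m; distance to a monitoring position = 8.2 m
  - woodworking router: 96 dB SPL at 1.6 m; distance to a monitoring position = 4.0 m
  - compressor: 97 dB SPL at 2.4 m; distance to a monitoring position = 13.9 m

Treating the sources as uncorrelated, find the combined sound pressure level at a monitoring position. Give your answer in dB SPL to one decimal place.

89.0 dB SPL

Apply inverse-square spreading to bring every level to the receiver, then sum 10^(L/10).
conveyor drive: 81 − 20·log₁₀(8.2/1.4) = 81 − 15.35 = 65.65 dB SPL.
woodworking router: 96 − 20·log₁₀(4.0/1.6) = 96 − 7.96 = 88.04 dB SPL.
compressor: 97 − 20·log₁₀(13.9/2.4) = 97 − 15.26 = 81.74 dB SPL.
Σ 10^(L/10) = 7.901e+08 → L_total = 10·log₁₀(7.901e+08) = 88.98 dB SPL.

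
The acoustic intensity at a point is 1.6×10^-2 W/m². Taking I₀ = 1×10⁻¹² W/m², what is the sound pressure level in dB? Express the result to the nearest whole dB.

102 dB

Dividing by I₀ shifts the exponent by 12: I/I₀ = 1.6×10^10.
L = 10·(0.2041 + 10) = 102.04 dB.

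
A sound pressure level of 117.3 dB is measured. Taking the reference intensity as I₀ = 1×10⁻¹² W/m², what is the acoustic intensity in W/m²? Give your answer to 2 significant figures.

I/I₀ = 10^(117.3/10) = 5.37e+11, so I = 5.37e+11 × 10⁻¹² W/m².

0.54 W/m²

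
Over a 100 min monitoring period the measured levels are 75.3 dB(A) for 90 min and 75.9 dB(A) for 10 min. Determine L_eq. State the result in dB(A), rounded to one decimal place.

Weight each interval's intensity by its duration and average over T = 100 min:
Σ tᵢ·10^(Lᵢ/10) = 90·10^(75.3/10) + 10·10^(75.9/10) = 3.439e+09.
L_eq = 10·log₁₀(3.439e+09/100) = 75.36 dB(A).

75.4 dB(A)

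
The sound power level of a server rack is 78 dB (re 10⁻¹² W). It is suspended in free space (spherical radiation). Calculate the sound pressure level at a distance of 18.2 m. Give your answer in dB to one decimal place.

L_p = L_w − 10·log₁₀(4π·r²) with r = 18.2 m.
4π·r² = 4162 m², 10·log₁₀ of that is 36.194 dB.
L_p = 78 − 36.194 = 41.81 dB.

41.8 dB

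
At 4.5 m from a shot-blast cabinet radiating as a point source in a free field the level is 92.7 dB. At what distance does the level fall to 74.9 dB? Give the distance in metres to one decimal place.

34.9 m

For a point source L₁ − L₂ = 20·log₁₀(r₂/r₁), so r₂ = r₁·10^((L₁−L₂)/20).
r₂ = 4.5·10^((92.7−74.9)/20) = 4.5·10^(17.8/20) = 34.93 m.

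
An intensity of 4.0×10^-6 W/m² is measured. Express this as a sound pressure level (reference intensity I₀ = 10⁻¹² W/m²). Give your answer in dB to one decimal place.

I/I₀ = 4.0×10^-6/10⁻¹² = 4.0×10^6, and L = 10·log₁₀(I/I₀).
L = 10·(0.6021 + 6) = 66.02 dB.

66.0 dB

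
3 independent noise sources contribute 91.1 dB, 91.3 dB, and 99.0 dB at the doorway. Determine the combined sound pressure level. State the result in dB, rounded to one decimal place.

Incoherent sources combine by intensity addition: L_total = 10·log₁₀(Σ 10^(L_i/10)).
Σ 10^(L/10) = 10^(91.1/10) + 10^(91.3/10) + 10^(99.0/10) = 1.058e+10.
L_total = 10·log₁₀(1.058e+10) = 100.25 dB.

100.2 dB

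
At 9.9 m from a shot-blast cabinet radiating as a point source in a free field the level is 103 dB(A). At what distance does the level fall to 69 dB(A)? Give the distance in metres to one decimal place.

496.2 m

For a point source L₁ − L₂ = 20·log₁₀(r₂/r₁), so r₂ = r₁·10^((L₁−L₂)/20).
r₂ = 9.9·10^((103−69)/20) = 9.9·10^(34.0/20) = 496.18 m.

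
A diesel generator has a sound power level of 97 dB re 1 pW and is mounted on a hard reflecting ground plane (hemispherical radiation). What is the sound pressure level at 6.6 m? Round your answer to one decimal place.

L_p = L_w − 10·log₁₀(2π·r²) with r = 6.6 m.
2π·r² = 273.7 m², 10·log₁₀ of that is 24.373 dB.
L_p = 97 − 24.373 = 72.63 dB.

72.6 dB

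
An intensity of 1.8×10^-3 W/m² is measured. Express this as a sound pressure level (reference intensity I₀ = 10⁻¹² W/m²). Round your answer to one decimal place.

L = 10·log₁₀(I/I₀) = 10·log₁₀(1.8×10^-3/10⁻¹²) = 10·log₁₀(1.8×10^9).
L = 10·(0.2553 + 9) = 92.55 dB.

92.6 dB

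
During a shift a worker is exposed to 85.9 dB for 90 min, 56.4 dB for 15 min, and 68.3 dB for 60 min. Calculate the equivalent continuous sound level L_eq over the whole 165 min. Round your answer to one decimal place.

83.3 dB

The energy average is taken in the linear domain: L_eq = 10·log₁₀[(Σ tᵢ·10^(Lᵢ/10))/T], T = 165 min.
Σ tᵢ·10^(Lᵢ/10) = 90·10^(85.9/10) + 15·10^(56.4/10) + 60·10^(68.3/10) = 3.543e+10.
L_eq = 10·log₁₀(3.543e+10/165) = 83.32 dB.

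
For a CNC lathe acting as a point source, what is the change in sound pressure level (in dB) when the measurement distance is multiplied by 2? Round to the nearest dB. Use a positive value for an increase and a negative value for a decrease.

-6 dB

A point source loses 6 dB per doubling of distance; generally ΔL = −20·log₁₀(r₂/r₁).
ΔL = −20·log₁₀(2) = -6.02 dB.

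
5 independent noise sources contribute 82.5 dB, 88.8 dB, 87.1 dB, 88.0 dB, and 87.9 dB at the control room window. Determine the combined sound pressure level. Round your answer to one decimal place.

94.3 dB

Incoherent sources combine by intensity addition: L_total = 10·log₁₀(Σ 10^(L_i/10)).
Σ 10^(L/10) = 10^(82.5/10) + 10^(88.8/10) + 10^(87.1/10) + 10^(88.0/10) + 10^(87.9/10) = 2.697e+09.
L_total = 10·log₁₀(2.697e+09) = 94.31 dB.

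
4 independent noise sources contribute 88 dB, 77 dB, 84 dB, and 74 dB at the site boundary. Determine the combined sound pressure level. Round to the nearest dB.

For uncorrelated sources the intensities add, so convert each level to linear form, sum, and take 10·log₁₀ of the total.
Σ 10^(L/10) = 10^(88/10) + 10^(77/10) + 10^(84/10) + 10^(74/10) = 9.574e+08.
L_total = 10·log₁₀(9.574e+08) = 89.81 dB.

90 dB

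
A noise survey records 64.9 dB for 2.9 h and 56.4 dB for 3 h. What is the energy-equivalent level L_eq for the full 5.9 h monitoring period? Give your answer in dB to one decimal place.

62.4 dB

Weight each interval's intensity by its duration and average over T = 5.9 h:
Σ tᵢ·10^(Lᵢ/10) = 2.9·10^(64.9/10) + 3·10^(56.4/10) = 1.027e+07.
L_eq = 10·log₁₀(1.027e+07/5.9) = 62.41 dB.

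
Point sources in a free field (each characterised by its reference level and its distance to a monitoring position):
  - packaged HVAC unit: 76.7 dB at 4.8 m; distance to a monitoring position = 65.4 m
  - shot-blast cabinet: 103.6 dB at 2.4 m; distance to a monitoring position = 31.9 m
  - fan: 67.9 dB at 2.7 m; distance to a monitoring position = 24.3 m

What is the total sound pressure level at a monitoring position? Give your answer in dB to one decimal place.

First find each source's level at the receiver (point-source: −20·log₁₀(r/r_ref)), then combine on an intensity basis.
packaged HVAC unit: 76.7 − 20·log₁₀(65.4/4.8) = 76.7 − 22.69 = 54.01 dB.
shot-blast cabinet: 103.6 − 20·log₁₀(31.9/2.4) = 103.6 − 22.47 = 81.13 dB.
fan: 67.9 − 20·log₁₀(24.3/2.7) = 67.9 − 19.08 = 48.82 dB.
Σ 10^(L/10) = 1.300e+08 → L_total = 10·log₁₀(1.300e+08) = 81.14 dB.

81.1 dB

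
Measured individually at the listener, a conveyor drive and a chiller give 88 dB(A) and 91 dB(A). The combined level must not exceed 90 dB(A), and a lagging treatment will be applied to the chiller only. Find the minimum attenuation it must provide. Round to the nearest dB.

5 dB

Everything except the chiller sums to 10^(88/10) = 6.310e+08 in linear terms, 88.00 dB(A).
To meet 90 dB(A) overall, the treated chiller may contribute at most 10^(90/10) − 6.310e+08 = 3.690e+08, i.e. 85.67 dB(A).
So the chiller must be reduced from 91 to 85.67 dB(A): IL = 5.33 dB.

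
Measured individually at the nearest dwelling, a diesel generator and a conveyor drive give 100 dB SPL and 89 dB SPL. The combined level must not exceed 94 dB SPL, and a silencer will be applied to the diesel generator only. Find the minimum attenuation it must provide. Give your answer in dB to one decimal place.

7.7 dB

Everything except the diesel generator sums to 10^(89/10) = 7.943e+08 in linear terms, 89.00 dB SPL.
To meet 94 dB SPL overall, the treated diesel generator may contribute at most 10^(94/10) − 7.943e+08 = 1.718e+09, i.e. 92.35 dB SPL.
Required insertion loss = 100 − 92.35 = 7.65 dB.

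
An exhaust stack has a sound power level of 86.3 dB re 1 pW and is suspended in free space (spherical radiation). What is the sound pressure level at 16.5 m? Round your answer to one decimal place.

Free-field spherical radiation: L_p = L_w − 10·log₁₀(4π·r²), r = 16.5 m.
4π·r² = 3421 m², 10·log₁₀ of that is 35.342 dB.
L_p = 86.3 − 35.342 = 50.96 dB.

51.0 dB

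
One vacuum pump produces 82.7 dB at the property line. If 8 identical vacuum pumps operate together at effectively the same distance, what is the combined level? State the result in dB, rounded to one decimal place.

N identical incoherent sources raise the level by 10·log₁₀ N.
L_total = 82.7 + 10·log₁₀(8) = 82.7 + 9.031 = 91.73 dB.

91.7 dB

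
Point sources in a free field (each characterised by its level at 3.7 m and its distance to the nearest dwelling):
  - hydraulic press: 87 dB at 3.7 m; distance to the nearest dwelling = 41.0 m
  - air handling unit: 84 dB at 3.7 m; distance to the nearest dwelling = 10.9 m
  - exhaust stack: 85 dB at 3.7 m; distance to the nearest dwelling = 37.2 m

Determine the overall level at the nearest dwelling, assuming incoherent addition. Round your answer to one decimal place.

First find each source's level at the receiver (point-source: −20·log₁₀(r/r_ref)), then combine on an intensity basis.
hydraulic press: 87 − 20·log₁₀(41.0/3.7) = 87 − 20.89 = 66.11 dB.
air handling unit: 84 − 20·log₁₀(10.9/3.7) = 84 − 9.38 = 74.62 dB.
exhaust stack: 85 − 20·log₁₀(37.2/3.7) = 85 − 20.05 = 64.95 dB.
Σ 10^(L/10) = 3.615e+07 → L_total = 10·log₁₀(3.615e+07) = 75.58 dB.

75.6 dB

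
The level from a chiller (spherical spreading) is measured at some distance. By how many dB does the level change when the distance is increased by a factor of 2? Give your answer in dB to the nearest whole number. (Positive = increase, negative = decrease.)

A point source loses 6 dB per doubling of distance; generally ΔL = −20·log₁₀(r₂/r₁).
ΔL = −20·log₁₀(2) = -6.02 dB.

-6 dB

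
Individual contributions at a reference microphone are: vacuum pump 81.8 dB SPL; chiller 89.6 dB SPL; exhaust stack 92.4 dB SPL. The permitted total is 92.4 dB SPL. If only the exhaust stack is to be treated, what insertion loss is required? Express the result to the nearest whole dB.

4 dB

Fixed contribution from the other sources: Σ 10^(L/10) = 10^(81.8/10) + 10^(89.6/10) = 1.063e+09 (90.27 dB SPL).
The limit corresponds to 10^(92.4/10) = 1.738e+09; subtracting the fixed part leaves 6.744e+08 for the exhaust stack, i.e. 88.29 dB SPL.
Required insertion loss = 92.4 − 88.29 = 4.11 dB.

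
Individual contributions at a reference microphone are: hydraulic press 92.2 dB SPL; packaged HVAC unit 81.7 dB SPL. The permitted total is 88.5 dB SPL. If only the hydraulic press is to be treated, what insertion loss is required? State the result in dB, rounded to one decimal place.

Everything except the hydraulic press sums to 10^(81.7/10) = 1.479e+08 in linear terms, 81.70 dB SPL.
The limit corresponds to 10^(88.5/10) = 7.079e+08; subtracting the fixed part leaves 5.600e+08 for the hydraulic press, i.e. 87.48 dB SPL.
Required insertion loss = 92.2 − 87.48 = 4.72 dB.

4.7 dB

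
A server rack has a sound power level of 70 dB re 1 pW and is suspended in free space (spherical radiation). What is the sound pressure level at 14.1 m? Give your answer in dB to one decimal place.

36.0 dB

Free-field spherical radiation: L_p = L_w − 10·log₁₀(4π·r²), r = 14.1 m.
4π·r² = 2498 m², 10·log₁₀ of that is 33.976 dB.
L_p = 70 − 33.976 = 36.02 dB.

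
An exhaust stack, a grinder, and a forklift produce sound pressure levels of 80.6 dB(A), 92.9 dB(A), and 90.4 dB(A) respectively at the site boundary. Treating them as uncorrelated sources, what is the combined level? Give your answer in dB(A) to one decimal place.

95.0 dB(A)

Incoherent sources combine by intensity addition: L_total = 10·log₁₀(Σ 10^(L_i/10)).
Σ 10^(L/10) = 10^(80.6/10) + 10^(92.9/10) + 10^(90.4/10) = 3.161e+09.
L_total = 10·log₁₀(3.161e+09) = 95.00 dB(A).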